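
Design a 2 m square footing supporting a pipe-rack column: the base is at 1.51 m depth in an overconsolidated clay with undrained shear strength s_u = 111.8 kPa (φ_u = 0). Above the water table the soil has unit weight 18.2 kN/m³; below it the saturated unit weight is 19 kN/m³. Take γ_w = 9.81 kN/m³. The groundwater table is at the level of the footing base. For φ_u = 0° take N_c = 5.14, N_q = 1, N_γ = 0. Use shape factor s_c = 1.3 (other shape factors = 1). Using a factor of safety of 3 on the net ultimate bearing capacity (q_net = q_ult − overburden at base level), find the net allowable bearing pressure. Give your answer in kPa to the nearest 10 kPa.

q_all(net) ≈ 250 kPa

Effective surcharge at the founding depth q = γ·D_f = 18.2 × 1.51 = 27.482 kPa.
q_ult = c·N_c·s_c + q·N_q
     = 111.8 × 5.14 × 1.3 + 27.482 × 1
     = 747.05 + 27.482 = 774.53 kPa.
q_net = 774.53 − 27.482 = 747.05 kPa.
q_all(net) = 747.05 / 3 = 249.02 kPa.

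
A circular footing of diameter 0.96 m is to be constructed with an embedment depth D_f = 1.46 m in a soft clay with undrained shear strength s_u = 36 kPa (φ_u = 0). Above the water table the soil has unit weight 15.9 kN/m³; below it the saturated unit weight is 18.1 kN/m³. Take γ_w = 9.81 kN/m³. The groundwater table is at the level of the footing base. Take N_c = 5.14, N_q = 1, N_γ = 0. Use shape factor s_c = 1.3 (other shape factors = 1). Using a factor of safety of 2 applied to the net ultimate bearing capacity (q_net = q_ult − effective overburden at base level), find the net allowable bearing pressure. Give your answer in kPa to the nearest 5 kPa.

q_all(net) ≈ 120 kPa

q = γ·D_f = 15.9 × 1.46 = 23.214 kPa.
c·N_c·s_c = 36 × 5.14 × 1.3 = 240.55 kPa
q·N_q = 23.214 × 1 = 23.214 kPa
q_ult = 240.55 + 23.214 = 263.77 kPa.
Net ultimate: q_net = 263.77 − 23.214 = 240.55 kPa.
q_all(net) = 240.55 / 2 = 120.28 kPa.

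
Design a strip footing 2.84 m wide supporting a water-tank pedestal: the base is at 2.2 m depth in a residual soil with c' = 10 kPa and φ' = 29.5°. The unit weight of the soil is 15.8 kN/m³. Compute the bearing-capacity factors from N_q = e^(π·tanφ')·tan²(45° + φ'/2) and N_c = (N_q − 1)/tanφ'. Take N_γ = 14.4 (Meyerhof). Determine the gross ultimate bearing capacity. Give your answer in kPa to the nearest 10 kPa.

tan29.5° = 0.5658, so N_q = e^(π×0.5658)·tan²(59.75°) = 5.915 × 2.94 = 17.39.
N_c = (17.39 − 1)/tan29.5° = 28.97.
q = γ·D_f = 15.8 × 2.2 = 34.76 kPa.
c·N_c = 10 × 28.971 = 289.71 kPa
q·N_q = 34.76 × 17.391 = 604.5 kPa
0.5·γ·B·N_γ = 0.5 × 15.8 × 2.84 × 14.4 = 323.08 kPa
q_ult = 289.71 + 604.5 + 323.08 = 1217.3 kPa.

q_ult ≈ 1220 kPa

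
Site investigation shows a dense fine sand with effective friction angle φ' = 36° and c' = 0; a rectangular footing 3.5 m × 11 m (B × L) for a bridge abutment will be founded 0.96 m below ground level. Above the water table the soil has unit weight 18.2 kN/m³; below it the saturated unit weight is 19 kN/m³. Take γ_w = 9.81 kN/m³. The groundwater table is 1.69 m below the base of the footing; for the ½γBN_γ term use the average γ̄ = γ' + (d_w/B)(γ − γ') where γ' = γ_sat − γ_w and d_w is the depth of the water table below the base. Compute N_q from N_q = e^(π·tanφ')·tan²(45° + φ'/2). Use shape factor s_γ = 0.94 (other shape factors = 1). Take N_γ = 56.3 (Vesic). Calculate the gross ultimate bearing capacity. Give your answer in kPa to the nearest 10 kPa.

tan36° = 0.7265, so N_q = e^(π×0.7265)·tan²(63°) = 9.801 × 3.852 = 37.75.
q = γ·D_f = 18.2 × 0.96 = 17.472 kPa.
γ' = 9.19 kN/m³; averaging over the depth B below the base, γ̄ = γ' + (d_w/B)(γ − γ') = 13.541 kN/m³.
q·N_q = 17.472 × 37.752 = 659.61 kPa
0.5·γ·B·N_γ·s_γ = 0.5 × 13.541 × 3.5 × 56.3 × 0.94 = 1254 kPa
q_ult = 659.61 + 1254 = 1913.6 kPa.

q_ult ≈ 1910 kPa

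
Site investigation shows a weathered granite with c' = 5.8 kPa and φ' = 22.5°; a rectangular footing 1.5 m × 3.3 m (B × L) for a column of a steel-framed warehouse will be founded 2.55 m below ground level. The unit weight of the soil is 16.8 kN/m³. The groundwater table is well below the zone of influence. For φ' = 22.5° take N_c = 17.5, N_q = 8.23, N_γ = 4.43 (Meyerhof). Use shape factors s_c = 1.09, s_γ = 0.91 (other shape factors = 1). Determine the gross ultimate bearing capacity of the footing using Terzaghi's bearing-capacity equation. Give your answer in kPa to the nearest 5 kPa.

Overburden at base level: q = 16.8 × 2.55 = 42.84 kPa.
Cohesion term c·N_c·s_c = 5.8 × 17.5 × 1.09 = 110.64 kPa; surcharge term q·N_q = 42.84 × 8.23 = 352.57 kPa; self-weight term 0.5·γ·B·N_γ·s_γ = 0.5 × 16.8 × 1.5 × 4.43 × 0.91 = 50.794 kPa.
q_ult = 110.64 + 352.57 + 50.794 = 514 kPa.

q_ult ≈ 515 kPa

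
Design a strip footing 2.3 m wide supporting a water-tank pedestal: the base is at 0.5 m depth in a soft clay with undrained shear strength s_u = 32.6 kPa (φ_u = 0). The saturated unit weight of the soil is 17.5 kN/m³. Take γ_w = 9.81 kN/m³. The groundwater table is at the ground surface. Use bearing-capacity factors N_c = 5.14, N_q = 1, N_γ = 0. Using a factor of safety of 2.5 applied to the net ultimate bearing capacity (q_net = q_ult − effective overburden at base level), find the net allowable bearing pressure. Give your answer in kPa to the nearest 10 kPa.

With the water table at the surface the whole profile is submerged: γ' = 17.5 − 9.81 = 7.69 kN/m³, so q = γ'·D_f = 3.845 kPa.
q_ult = c·N_c + q·N_q
     = 32.6 × 5.14 + 3.845 × 1
     = 167.56 + 3.845 = 171.41 kPa.
Net ultimate: q_net = 171.41 − 3.845 = 167.56 kPa.
q_all(net) = 167.56 / 2.5 = 67.026 kPa.

q_all(net) ≈ 70 kPa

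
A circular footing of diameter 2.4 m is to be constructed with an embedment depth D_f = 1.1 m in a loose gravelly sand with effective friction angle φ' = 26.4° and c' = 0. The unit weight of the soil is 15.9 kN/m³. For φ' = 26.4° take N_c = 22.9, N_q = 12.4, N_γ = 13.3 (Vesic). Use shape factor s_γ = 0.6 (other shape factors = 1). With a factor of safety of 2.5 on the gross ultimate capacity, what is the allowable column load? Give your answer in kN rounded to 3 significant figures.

P_all ≈ 668 kN

q = γ·D_f = 15.9 × 1.1 = 17.49 kPa.
q·N_q = 17.49 × 12.4 = 216.88 kPa
0.5·γ·B·N_γ·s_γ = 0.5 × 15.9 × 2.4 × 13.3 × 0.6 = 152.26 kPa
q_ult = 216.88 + 152.26 = 369.13 kPa.
Gross allowable pressure q_all = 369.13 / 2.5 = 147.65 kPa.
Footing area = 4.5239 m², so allowable column load = 147.65 × 4.5239 = 667.97 kN.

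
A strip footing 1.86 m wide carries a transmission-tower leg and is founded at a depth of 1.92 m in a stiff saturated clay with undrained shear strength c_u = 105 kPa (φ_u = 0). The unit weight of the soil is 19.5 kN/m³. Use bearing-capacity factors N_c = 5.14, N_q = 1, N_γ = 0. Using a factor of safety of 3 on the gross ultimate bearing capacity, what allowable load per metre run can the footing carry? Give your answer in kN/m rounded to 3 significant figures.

Effective surcharge at the founding depth q = γ·D_f = 19.5 × 1.92 = 37.44 kPa.
q_ult = c·N_c + q·N_q
     = 105 × 5.14 + 37.44 × 1
     = 539.7 + 37.44 = 577.14 kPa.
Gross allowable pressure q_all = 577.14 / 3 = 192.38 kPa.
Allowable wall load = q_all × B = 192.38 × 1.86 = 357.83 kN per metre run.

≈ 358 kN/m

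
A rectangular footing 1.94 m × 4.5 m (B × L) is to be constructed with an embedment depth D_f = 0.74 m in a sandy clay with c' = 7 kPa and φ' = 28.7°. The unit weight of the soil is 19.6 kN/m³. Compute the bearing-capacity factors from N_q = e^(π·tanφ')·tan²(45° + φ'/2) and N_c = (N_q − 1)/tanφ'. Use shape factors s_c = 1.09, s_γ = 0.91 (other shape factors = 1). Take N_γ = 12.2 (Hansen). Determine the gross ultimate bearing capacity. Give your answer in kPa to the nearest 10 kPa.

q_ult ≈ 650 kPa

tan28.7° = 0.5475, so N_q = e^(π×0.5475)·tan²(59.35°) = 5.584 × 2.848 = 15.9.
N_c = (15.9 − 1)/tan28.7° = 27.22.
Effective surcharge at the founding depth q = γ·D_f = 19.6 × 0.74 = 14.504 kPa.
q_ult = c·N_c·s_c + q·N_q + 0.5·γ·B·N_γ·s_γ
     = 7 × 27.221 × 1.09 + 14.504 × 15.903 + 0.5 × 19.6 × 1.94 × 12.2 × 0.91
     = 207.7 + 230.66 + 211.07 = 649.43 kPa.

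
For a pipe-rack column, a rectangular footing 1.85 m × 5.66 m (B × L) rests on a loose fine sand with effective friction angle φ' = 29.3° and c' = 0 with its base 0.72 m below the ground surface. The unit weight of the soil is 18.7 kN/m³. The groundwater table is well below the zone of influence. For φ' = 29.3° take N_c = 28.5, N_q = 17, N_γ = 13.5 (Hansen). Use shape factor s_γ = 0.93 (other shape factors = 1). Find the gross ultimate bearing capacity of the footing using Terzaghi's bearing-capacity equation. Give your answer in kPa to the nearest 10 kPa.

q_ult ≈ 450 kPa

Overburden at base level: q = 18.7 × 0.72 = 13.464 kPa.
Surcharge term q·N_q = 13.464 × 17 = 228.89 kPa; self-weight term 0.5·γ·B·N_γ·s_γ = 0.5 × 18.7 × 1.85 × 13.5 × 0.93 = 217.17 kPa.
q_ult = 228.89 + 217.17 = 446.06 kPa.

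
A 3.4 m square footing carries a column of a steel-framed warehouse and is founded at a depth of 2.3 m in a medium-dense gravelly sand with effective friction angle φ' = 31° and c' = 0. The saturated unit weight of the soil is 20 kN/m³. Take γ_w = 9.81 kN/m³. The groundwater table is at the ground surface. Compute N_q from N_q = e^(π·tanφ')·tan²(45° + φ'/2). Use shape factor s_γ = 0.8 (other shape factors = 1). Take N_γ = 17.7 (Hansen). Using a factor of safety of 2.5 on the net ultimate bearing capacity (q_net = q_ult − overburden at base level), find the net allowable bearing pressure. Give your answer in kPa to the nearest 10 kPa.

q_all(net) ≈ 280 kPa

N_q = e^(π·tan31°)·tan²(60.5°) = 20.63.
Water table at ground surface, so effective unit weight γ' = 20 − 9.81 = 10.19 kN/m³ is used throughout; overburden q = 10.19 × 2.3 = 23.437 kPa; the same γ' applies in the ½γBN_γ term.
Surcharge term q·N_q = 23.437 × 20.631 = 483.52 kPa; self-weight term 0.5·γ·B·N_γ·s_γ = 0.5 × 10.19 × 3.4 × 17.7 × 0.8 = 245.29 kPa.
q_ult = 483.52 + 245.29 = 728.82 kPa.
q_net = 728.82 − 23.437 = 705.38 kPa.
q_all(net) = 705.38 / 2.5 = 282.15 kPa.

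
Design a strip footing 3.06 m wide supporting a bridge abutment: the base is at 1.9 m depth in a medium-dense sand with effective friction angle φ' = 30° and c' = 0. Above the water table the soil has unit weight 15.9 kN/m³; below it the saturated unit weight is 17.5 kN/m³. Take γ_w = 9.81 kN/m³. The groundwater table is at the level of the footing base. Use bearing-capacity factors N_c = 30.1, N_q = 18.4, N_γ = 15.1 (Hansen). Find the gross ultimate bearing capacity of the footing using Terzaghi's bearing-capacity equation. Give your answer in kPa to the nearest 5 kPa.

q = γ·D_f = 15.9 × 1.9 = 30.21 kPa.
For the ½γBN_γ term take γ' = 17.5 − 9.81 = 7.69 kN/m³ (soil below base is submerged).
q·N_q = 30.21 × 18.4 = 555.86 kPa
0.5·γ·B·N_γ = 0.5 × 7.69 × 3.06 × 15.1 = 177.66 kPa
q_ult = 555.86 + 177.66 = 733.53 kPa.

q_ult ≈ 735 kPa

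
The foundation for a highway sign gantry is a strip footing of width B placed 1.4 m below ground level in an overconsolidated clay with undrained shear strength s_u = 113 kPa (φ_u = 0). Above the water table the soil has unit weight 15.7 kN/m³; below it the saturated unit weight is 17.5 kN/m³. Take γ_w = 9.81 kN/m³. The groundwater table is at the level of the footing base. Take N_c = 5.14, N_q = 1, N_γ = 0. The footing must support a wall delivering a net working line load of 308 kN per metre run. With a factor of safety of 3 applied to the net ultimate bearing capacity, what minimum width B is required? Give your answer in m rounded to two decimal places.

B = 1.59 m

q = γ·D_f = 15.7 × 1.4 = 21.98 kPa.
c·N_c = 113 × 5.14 = 580.82 kPa
q·N_q = 21.98 × 1 = 21.98 kPa
q_ult = 580.82 + 21.98 = 602.8 kPa.
For φ = 0 the ½γBN_γ term vanishes, so q_ult is independent of B. q_net = 602.8 − 21.98 = 580.82 kPa; q_all(net) = 580.82/3 = 193.61 kPa.
Required width B = w / q_all(net) = 308 / 193.61 = 1.591 m.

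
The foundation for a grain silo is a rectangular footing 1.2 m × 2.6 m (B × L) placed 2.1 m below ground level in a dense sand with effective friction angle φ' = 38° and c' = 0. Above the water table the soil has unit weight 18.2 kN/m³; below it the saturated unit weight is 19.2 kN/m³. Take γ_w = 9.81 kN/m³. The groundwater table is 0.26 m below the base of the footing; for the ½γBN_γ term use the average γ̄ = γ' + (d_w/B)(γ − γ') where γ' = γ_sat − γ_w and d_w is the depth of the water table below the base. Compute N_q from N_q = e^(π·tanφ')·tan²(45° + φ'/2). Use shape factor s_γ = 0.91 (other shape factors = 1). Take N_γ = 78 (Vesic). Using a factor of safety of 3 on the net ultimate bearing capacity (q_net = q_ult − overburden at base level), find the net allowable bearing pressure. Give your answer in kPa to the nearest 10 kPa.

N_q = e^(π·tan38°)·tan²(64°) = 48.93.
Overburden at base level: q = 18.2 × 2.1 = 38.22 kPa.
The water table is 0.26 m below the base (< B = 1.2 m), so the ½γBN_γ term uses γ̄ = γ' + (d_w/B)(γ − γ') = 9.39 + (0.26/1.2)(18.2 − 9.39) = 11.299 kN/m³.
Surcharge term q·N_q = 38.22 × 48.933 = 1870.2 kPa; self-weight term 0.5·γ·B·N_γ·s_γ = 0.5 × 11.299 × 1.2 × 78 × 0.91 = 481.19 kPa.
q_ult = 1870.2 + 481.19 = 2351.4 kPa.
q_net = 2351.4 − 38.22 = 2313.2 kPa.
q_all(net) = 2313.2 / 3 = 771.07 kPa.

q_all(net) ≈ 770 kPa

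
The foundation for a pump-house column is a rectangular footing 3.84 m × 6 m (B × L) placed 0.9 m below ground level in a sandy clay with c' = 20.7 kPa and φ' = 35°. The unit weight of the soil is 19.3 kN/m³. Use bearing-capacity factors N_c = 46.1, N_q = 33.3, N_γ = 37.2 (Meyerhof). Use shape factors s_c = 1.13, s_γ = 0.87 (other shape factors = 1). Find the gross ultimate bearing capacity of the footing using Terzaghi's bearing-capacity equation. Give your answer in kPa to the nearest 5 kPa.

Overburden at base level: q = 19.3 × 0.9 = 17.37 kPa.
Cohesion term c·N_c·s_c = 20.7 × 46.1 × 1.13 = 1078.3 kPa; surcharge term q·N_q = 17.37 × 33.3 = 578.42 kPa; self-weight term 0.5·γ·B·N_γ·s_γ = 0.5 × 19.3 × 3.84 × 37.2 × 0.87 = 1199.3 kPa.
q_ult = 1078.3 + 578.42 + 1199.3 = 2856 kPa.

q_ult ≈ 2855 kPa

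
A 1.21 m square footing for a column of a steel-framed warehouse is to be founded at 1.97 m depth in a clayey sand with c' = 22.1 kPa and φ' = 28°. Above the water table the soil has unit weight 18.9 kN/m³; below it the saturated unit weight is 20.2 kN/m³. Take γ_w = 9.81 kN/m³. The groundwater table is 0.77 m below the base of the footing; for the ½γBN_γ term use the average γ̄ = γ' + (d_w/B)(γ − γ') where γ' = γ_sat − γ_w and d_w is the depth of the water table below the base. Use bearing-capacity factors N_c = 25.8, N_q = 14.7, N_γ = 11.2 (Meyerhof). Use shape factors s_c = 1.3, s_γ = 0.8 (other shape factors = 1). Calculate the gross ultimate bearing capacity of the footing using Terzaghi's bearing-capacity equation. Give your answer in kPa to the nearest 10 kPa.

Effective surcharge at the founding depth q = γ·D_f = 18.9 × 1.97 = 37.233 kPa.
With d_w = 0.77 m < B, γ̄ = 10.39 + (0.77/1.21) × (18.9 − 10.39) = 15.805 kN/m³.
q_ult = c·N_c·s_c + q·N_q + 0.5·γ·B·N_γ·s_γ
     = 22.1 × 25.8 × 1.3 + 37.233 × 14.7 + 0.5 × 15.805 × 1.21 × 11.2 × 0.8
     = 741.23 + 547.33 + 85.678 = 1374.2 kPa.

q_ult ≈ 1370 kPa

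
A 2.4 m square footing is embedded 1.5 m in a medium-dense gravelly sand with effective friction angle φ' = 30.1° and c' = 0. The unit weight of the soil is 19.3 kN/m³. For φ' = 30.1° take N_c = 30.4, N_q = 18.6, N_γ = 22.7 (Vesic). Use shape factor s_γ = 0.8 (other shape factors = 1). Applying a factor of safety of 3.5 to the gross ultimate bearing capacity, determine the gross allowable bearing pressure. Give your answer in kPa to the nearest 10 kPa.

q_all ≈ 270 kPa

Overburden at base level: q = 19.3 × 1.5 = 28.95 kPa.
Surcharge term q·N_q = 28.95 × 18.6 = 538.47 kPa; self-weight term 0.5·γ·B·N_γ·s_γ = 0.5 × 19.3 × 2.4 × 22.7 × 0.8 = 420.59 kPa.
q_ult = 538.47 + 420.59 = 959.06 kPa.
q_all = q_ult / FS = 959.06 / 3.5 = 274.02 kPa.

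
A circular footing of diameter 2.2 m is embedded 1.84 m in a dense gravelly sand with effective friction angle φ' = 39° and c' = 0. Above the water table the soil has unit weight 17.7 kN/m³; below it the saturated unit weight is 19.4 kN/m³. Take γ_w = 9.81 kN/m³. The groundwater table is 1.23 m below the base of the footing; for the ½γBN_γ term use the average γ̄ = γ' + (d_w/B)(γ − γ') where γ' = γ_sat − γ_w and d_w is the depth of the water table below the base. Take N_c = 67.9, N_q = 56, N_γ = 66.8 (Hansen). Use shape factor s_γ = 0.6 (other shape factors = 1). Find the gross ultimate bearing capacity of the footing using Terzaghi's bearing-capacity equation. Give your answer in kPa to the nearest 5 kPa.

q = γ·D_f = 17.7 × 1.84 = 32.568 kPa.
γ' = 9.59 kN/m³; averaging over the depth B below the base, γ̄ = γ' + (d_w/B)(γ − γ') = 14.124 kN/m³.
q·N_q = 32.568 × 56 = 1823.8 kPa
0.5·γ·B·N_γ·s_γ = 0.5 × 14.124 × 2.2 × 66.8 × 0.6 = 622.71 kPa
q_ult = 1823.8 + 622.71 = 2446.5 kPa.

q_ult ≈ 2445 kPa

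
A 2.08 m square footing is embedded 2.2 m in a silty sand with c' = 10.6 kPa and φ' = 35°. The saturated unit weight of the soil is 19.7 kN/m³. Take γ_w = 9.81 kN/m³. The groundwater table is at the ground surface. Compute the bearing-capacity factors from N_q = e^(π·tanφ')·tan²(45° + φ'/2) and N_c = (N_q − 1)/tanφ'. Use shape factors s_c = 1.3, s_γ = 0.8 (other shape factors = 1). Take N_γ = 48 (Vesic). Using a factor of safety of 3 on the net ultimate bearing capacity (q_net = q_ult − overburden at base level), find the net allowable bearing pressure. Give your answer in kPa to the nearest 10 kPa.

N_q = e^(π·tan35°)·tan²(62.5°) = 33.3; N_c = (N_q − 1)/tanφ' = 46.12.
γ' = 19.7 − 9.81 = 9.89 kN/m³ (submerged throughout). q = 9.89 × 2.2 = 21.758 kPa; the same γ' applies in the ½γBN_γ term.
c·N_c·s_c = 10.6 × 46.124 × 1.3 = 635.58 kPa
q·N_q = 21.758 × 33.296 = 724.46 kPa
0.5·γ·B·N_γ·s_γ = 0.5 × 9.89 × 2.08 × 48 × 0.8 = 394.97 kPa
q_ult = 635.58 + 724.46 + 394.97 = 1755 kPa.
q_net = 1755 − 21.758 = 1733.2 kPa.
q_all(net) = 1733.2 / 3 = 577.75 kPa.

q_all(net) ≈ 580 kPa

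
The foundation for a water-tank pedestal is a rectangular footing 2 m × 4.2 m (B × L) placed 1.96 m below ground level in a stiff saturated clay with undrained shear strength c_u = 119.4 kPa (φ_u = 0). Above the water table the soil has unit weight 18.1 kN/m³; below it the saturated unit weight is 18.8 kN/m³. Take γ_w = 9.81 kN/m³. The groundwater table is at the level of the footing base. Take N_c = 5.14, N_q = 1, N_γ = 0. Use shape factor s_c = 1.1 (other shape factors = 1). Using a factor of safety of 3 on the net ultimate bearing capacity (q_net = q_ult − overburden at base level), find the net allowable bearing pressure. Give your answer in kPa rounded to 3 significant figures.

q_all(net) ≈ 225 kPa

q = γ·D_f = 18.1 × 1.96 = 35.476 kPa.
c·N_c·s_c = 119.4 × 5.14 × 1.1 = 675.09 kPa
q·N_q = 35.476 × 1 = 35.476 kPa
q_ult = 675.09 + 35.476 = 710.56 kPa.
q_net = 710.56 − 35.476 = 675.09 kPa.
q_all(net) = 675.09 / 3 = 225.03 kPa.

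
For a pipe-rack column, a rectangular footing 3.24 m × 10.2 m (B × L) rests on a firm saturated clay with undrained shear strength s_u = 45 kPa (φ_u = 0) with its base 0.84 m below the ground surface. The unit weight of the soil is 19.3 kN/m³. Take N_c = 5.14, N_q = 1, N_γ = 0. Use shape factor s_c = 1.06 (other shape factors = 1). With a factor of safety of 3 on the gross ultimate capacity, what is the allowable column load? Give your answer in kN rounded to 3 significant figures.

P_all ≈ 2880 kN

Effective surcharge at the founding depth q = γ·D_f = 19.3 × 0.84 = 16.212 kPa.
q_ult = c·N_c·s_c + q·N_q
     = 45 × 5.14 × 1.06 + 16.212 × 1
     = 245.18 + 16.212 = 261.39 kPa.
Gross allowable pressure q_all = 261.39 / 3 = 87.13 kPa.
Footing area = 33.048 m², so allowable column load = 87.13 × 33.048 = 2879.5 kN.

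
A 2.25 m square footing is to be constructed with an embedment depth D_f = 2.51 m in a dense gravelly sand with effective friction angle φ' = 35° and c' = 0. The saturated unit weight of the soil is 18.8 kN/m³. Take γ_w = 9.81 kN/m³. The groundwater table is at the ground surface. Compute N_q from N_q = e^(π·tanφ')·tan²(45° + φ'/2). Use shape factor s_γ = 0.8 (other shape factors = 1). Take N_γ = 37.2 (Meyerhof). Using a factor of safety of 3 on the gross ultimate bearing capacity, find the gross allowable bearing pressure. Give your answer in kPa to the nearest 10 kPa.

q_all ≈ 350 kPa

N_q = e^(π·tan35°)·tan²(62.5°) = 33.3.
Water table at ground surface, so effective unit weight γ' = 18.8 − 9.81 = 8.99 kN/m³ is used throughout; overburden q = 8.99 × 2.51 = 22.565 kPa; the same γ' applies in the ½γBN_γ term.
Surcharge term q·N_q = 22.565 × 33.296 = 751.32 kPa; self-weight term 0.5·γ·B·N_γ·s_γ = 0.5 × 8.99 × 2.25 × 37.2 × 0.8 = 300.99 kPa.
q_ult = 751.32 + 300.99 = 1052.3 kPa.
q_all = 1052.3 / 3 = 350.77 kPa.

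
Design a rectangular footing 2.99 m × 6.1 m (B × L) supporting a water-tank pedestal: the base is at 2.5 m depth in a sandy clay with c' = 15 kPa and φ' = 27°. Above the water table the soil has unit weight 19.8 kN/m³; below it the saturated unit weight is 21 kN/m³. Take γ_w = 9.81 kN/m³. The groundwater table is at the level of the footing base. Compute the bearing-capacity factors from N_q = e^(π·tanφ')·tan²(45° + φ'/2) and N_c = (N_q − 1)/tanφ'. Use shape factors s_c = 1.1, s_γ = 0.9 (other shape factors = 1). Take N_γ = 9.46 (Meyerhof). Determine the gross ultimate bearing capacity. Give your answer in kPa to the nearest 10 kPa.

tan27° = 0.5095, so N_q = e^(π×0.5095)·tan²(58.5°) = 4.957 × 2.663 = 13.2.
N_c = (13.2 − 1)/tan27° = 23.94.
Overburden at base level: q = 19.8 × 2.5 = 49.5 kPa.
Below the base the soil is submerged, so the ½γBN_γ term uses γ' = 21 − 9.81 = 11.19 kN/m³.
Cohesion term c·N_c·s_c = 15 × 23.942 × 1.1 = 395.05 kPa; surcharge term q·N_q = 49.5 × 13.199 = 653.36 kPa; self-weight term 0.5·γ·B·N_γ·s_γ = 0.5 × 11.19 × 2.99 × 9.46 × 0.9 = 142.43 kPa.
q_ult = 395.05 + 653.36 + 142.43 = 1190.8 kPa.

q_ult ≈ 1190 kPa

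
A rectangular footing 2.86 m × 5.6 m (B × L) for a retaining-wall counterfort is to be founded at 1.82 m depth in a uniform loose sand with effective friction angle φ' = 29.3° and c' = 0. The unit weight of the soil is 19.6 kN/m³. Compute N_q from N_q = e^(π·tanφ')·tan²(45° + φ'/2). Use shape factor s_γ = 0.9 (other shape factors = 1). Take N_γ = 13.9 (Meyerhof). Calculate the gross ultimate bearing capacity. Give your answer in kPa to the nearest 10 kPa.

q_ult ≈ 960 kPa

tan29.3° = 0.5612, so N_q = e^(π×0.5612)·tan²(59.65°) = 5.83 × 2.917 = 17.
Effective surcharge at the founding depth q = γ·D_f = 19.6 × 1.82 = 35.672 kPa.
q_ult = q·N_q + 0.5·γ·B·N_γ·s_γ
     = 35.672 × 17.004 + 0.5 × 19.6 × 2.86 × 13.9 × 0.9
     = 606.58 + 350.63 = 957.21 kPa.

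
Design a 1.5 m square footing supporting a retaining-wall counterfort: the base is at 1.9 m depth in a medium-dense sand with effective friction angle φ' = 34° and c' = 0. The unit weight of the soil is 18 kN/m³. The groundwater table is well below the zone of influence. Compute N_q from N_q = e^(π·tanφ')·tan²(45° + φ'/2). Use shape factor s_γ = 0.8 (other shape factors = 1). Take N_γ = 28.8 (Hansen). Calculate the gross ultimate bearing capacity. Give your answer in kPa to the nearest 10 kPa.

q_ult ≈ 1320 kPa

tan34° = 0.6745, so N_q = e^(π×0.6745)·tan²(62°) = 8.323 × 3.537 = 29.44.
q = γ·D_f = 18 × 1.9 = 34.2 kPa.
q·N_q = 34.2 × 29.44 = 1006.8 kPa
0.5·γ·B·N_γ·s_γ = 0.5 × 18 × 1.5 × 28.8 × 0.8 = 311.04 kPa
q_ult = 1006.8 + 311.04 = 1317.9 kPa.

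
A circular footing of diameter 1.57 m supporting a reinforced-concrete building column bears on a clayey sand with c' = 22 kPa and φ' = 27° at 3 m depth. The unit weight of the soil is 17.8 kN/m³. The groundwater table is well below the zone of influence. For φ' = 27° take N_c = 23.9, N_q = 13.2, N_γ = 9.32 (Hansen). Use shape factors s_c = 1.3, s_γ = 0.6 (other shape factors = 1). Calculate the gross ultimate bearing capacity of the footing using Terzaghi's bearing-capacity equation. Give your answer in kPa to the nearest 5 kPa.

Effective surcharge at the founding depth q = γ·D_f = 17.8 × 3 = 53.4 kPa.
q_ult = c·N_c·s_c + q·N_q + 0.5·γ·B·N_γ·s_γ
     = 22 × 23.9 × 1.3 + 53.4 × 13.2 + 0.5 × 17.8 × 1.57 × 9.32 × 0.6
     = 683.54 + 704.88 + 78.137 = 1466.6 kPa.

q_ult ≈ 1465 kPa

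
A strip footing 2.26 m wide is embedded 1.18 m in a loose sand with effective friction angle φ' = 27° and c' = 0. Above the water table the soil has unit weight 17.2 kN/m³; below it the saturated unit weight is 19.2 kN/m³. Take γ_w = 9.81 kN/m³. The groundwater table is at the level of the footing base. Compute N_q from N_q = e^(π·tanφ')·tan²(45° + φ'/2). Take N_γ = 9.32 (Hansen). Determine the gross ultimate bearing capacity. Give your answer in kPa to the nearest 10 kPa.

tan27° = 0.5095, so N_q = e^(π×0.5095)·tan²(58.5°) = 4.957 × 2.663 = 13.2.
Overburden at base level: q = 17.2 × 1.18 = 20.296 kPa.
Below the base the soil is submerged, so the ½γBN_γ term uses γ' = 19.2 − 9.81 = 9.39 kN/m³.
Surcharge term q·N_q = 20.296 × 13.199 = 267.89 kPa; self-weight term 0.5·γ·B·N_γ = 0.5 × 9.39 × 2.26 × 9.32 = 98.892 kPa.
q_ult = 267.89 + 98.892 = 366.78 kPa.

q_ult ≈ 370 kPa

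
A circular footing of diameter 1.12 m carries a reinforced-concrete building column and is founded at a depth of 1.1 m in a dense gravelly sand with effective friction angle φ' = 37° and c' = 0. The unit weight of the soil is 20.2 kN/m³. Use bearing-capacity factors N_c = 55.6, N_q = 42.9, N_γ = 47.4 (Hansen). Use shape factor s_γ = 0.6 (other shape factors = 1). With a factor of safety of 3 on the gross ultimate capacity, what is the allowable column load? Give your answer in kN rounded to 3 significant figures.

q = γ·D_f = 20.2 × 1.1 = 22.22 kPa.
q·N_q = 22.22 × 42.9 = 953.24 kPa
0.5·γ·B·N_γ·s_γ = 0.5 × 20.2 × 1.12 × 47.4 × 0.6 = 321.71 kPa
q_ult = 953.24 + 321.71 = 1275 kPa.
Gross allowable pressure q_all = 1275 / 3 = 424.98 kPa.
Footing area = 0.9852 m², so allowable column load = 424.98 × 0.9852 = 418.69 kN.

P_all ≈ 419 kN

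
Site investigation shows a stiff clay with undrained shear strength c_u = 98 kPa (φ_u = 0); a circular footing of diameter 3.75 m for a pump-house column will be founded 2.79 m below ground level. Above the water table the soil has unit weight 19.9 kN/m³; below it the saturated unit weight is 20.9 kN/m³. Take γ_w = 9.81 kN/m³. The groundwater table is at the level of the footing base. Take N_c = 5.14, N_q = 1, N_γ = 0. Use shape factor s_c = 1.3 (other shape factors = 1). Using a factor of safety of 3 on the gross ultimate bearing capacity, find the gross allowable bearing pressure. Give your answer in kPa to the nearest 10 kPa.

q_all ≈ 240 kPa

Effective surcharge at the founding depth q = γ·D_f = 19.9 × 2.79 = 55.521 kPa.
q_ult = c·N_c·s_c + q·N_q
     = 98 × 5.14 × 1.3 + 55.521 × 1
     = 654.84 + 55.521 = 710.36 kPa.
q_all = 710.36 / 3 = 236.79 kPa.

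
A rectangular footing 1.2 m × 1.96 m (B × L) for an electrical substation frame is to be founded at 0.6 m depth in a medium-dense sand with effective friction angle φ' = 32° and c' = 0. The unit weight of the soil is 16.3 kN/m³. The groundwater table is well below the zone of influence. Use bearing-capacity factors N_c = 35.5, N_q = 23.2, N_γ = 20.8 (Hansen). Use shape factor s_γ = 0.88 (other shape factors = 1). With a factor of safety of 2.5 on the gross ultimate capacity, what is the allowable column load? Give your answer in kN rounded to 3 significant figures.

P_all ≈ 382 kN

q = γ·D_f = 16.3 × 0.6 = 9.78 kPa.
q·N_q = 9.78 × 23.2 = 226.9 kPa
0.5·γ·B·N_γ·s_γ = 0.5 × 16.3 × 1.2 × 20.8 × 0.88 = 179.01 kPa
q_ult = 226.9 + 179.01 = 405.91 kPa.
Gross allowable pressure q_all = 405.91 / 2.5 = 162.36 kPa.
Footing area = 2.352 m², so allowable column load = 162.36 × 2.352 = 381.88 kN.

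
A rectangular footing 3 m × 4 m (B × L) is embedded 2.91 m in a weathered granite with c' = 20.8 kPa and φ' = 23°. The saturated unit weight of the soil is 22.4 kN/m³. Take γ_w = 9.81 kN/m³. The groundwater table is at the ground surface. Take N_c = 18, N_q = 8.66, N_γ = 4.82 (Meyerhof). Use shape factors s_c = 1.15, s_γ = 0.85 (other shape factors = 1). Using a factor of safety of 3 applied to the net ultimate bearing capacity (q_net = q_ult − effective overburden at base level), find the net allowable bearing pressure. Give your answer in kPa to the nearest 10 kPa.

Water table at ground surface, so effective unit weight γ' = 22.4 − 9.81 = 12.59 kN/m³ is used throughout; overburden q = 12.59 × 2.91 = 36.637 kPa; the same γ' applies in the ½γBN_γ term.
Cohesion term c·N_c·s_c = 20.8 × 18 × 1.15 = 430.56 kPa; surcharge term q·N_q = 36.637 × 8.66 = 317.28 kPa; self-weight term 0.5·γ·B·N_γ·s_γ = 0.5 × 12.59 × 3 × 4.82 × 0.85 = 77.372 kPa.
q_ult = 430.56 + 317.28 + 77.372 = 825.21 kPa.
Net ultimate: q_net = 825.21 − 36.637 = 788.57 kPa.
q_all(net) = 788.57 / 3 = 262.86 kPa.

q_all(net) ≈ 260 kPa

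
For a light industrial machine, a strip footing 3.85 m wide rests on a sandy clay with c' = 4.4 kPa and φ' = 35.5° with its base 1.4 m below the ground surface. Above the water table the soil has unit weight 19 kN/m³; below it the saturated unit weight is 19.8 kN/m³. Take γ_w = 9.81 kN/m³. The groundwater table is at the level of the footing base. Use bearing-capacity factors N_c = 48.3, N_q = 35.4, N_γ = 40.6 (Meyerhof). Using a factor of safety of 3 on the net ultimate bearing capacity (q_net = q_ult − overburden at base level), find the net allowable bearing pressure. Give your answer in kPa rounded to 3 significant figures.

Effective surcharge at the founding depth q = γ·D_f = 19 × 1.4 = 26.6 kPa.
The water table coincides with the base, so in the self-weight term γ → γ' = 9.99 kN/m³.
q_ult = c·N_c + q·N_q + 0.5·γ·B·N_γ
     = 4.4 × 48.3 + 26.6 × 35.4 + 0.5 × 9.99 × 3.85 × 40.6
     = 212.52 + 941.64 + 780.77 = 1934.9 kPa.
q_net = 1934.9 − 26.6 = 1908.3 kPa.
q_all(net) = 1908.3 / 3 = 636.11 kPa.

q_all(net) ≈ 636 kPa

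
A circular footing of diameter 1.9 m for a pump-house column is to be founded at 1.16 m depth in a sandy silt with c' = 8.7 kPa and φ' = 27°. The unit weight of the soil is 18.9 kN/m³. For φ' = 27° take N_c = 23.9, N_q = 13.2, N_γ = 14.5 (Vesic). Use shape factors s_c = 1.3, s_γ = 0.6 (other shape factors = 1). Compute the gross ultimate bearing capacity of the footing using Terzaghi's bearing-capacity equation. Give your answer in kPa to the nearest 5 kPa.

Effective surcharge at the founding depth q = γ·D_f = 18.9 × 1.16 = 21.924 kPa.
q_ult = c·N_c·s_c + q·N_q + 0.5·γ·B·N_γ·s_γ
     = 8.7 × 23.9 × 1.3 + 21.924 × 13.2 + 0.5 × 18.9 × 1.9 × 14.5 × 0.6
     = 270.31 + 289.4 + 156.21 = 715.91 kPa.

q_ult ≈ 715 kPa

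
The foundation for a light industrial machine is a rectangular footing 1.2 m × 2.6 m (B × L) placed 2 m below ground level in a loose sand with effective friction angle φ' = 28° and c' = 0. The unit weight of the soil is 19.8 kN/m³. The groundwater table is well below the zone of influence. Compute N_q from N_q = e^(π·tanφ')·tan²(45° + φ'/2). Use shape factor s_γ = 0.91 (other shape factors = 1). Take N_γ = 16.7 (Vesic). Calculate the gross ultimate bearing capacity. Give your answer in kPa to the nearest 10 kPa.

tan28° = 0.5317, so N_q = e^(π×0.5317)·tan²(59°) = 5.314 × 2.77 = 14.72.
Effective surcharge at the founding depth q = γ·D_f = 19.8 × 2 = 39.6 kPa.
q_ult = q·N_q + 0.5·γ·B·N_γ·s_γ
     = 39.6 × 14.72 + 0.5 × 19.8 × 1.2 × 16.7 × 0.91
     = 582.91 + 180.54 = 763.45 kPa.

q_ult ≈ 760 kPa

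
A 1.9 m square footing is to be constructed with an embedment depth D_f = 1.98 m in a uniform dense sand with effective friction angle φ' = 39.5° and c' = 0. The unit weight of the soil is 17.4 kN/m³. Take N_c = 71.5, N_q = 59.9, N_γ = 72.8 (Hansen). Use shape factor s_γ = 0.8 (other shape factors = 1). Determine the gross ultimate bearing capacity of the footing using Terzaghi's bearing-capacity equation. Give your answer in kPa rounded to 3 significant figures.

q_ult ≈ 3030 kPa

q = γ·D_f = 17.4 × 1.98 = 34.452 kPa.
q·N_q = 34.452 × 59.9 = 2063.7 kPa
0.5·γ·B·N_γ·s_γ = 0.5 × 17.4 × 1.9 × 72.8 × 0.8 = 962.71 kPa
q_ult = 2063.7 + 962.71 = 3026.4 kPa.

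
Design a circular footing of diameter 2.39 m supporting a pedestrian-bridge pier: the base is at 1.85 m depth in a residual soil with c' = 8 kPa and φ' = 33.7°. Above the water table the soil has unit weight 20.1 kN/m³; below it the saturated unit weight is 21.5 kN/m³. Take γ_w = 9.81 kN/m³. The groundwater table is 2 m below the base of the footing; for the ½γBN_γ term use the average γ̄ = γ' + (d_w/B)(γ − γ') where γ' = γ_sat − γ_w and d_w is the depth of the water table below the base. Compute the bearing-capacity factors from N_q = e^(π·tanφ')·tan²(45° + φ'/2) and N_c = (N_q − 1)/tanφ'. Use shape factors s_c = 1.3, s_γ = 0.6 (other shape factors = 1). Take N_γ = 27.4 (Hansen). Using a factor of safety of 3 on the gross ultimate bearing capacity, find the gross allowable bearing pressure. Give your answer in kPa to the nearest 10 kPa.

q_all ≈ 620 kPa

N_q = e^(π·tan33.7°)·tan²(61.85°) = 28.39; N_c = (N_q − 1)/tanφ' = 41.06.
q = γ·D_f = 20.1 × 1.85 = 37.185 kPa.
γ' = 11.69 kN/m³; averaging over the depth B below the base, γ̄ = γ' + (d_w/B)(γ − γ') = 18.728 kN/m³.
c·N_c·s_c = 8 × 41.063 × 1.3 = 427.06 kPa
q·N_q = 37.185 × 28.386 = 1055.5 kPa
0.5·γ·B·N_γ·s_γ = 0.5 × 18.728 × 2.39 × 27.4 × 0.6 = 367.92 kPa
q_ult = 427.06 + 1055.5 + 367.92 = 1850.5 kPa.
q_all = 1850.5 / 3 = 616.83 kPa.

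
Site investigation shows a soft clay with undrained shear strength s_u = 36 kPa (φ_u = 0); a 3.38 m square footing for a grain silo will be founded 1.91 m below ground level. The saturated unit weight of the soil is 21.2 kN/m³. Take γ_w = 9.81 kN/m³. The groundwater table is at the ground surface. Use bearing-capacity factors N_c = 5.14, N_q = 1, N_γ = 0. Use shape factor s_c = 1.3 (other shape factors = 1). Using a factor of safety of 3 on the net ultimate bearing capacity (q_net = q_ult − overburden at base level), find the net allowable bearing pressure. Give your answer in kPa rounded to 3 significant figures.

q_all(net) ≈ 80.2 kPa

With the water table at the surface the whole profile is submerged: γ' = 21.2 − 9.81 = 11.39 kN/m³, so q = γ'·D_f = 21.755 kPa.
q_ult = c·N_c·s_c + q·N_q
     = 36 × 5.14 × 1.3 + 21.755 × 1
     = 240.55 + 21.755 = 262.31 kPa.
q_net = 262.31 − 21.755 = 240.55 kPa.
q_all(net) = 240.55 / 3 = 80.184 kPa.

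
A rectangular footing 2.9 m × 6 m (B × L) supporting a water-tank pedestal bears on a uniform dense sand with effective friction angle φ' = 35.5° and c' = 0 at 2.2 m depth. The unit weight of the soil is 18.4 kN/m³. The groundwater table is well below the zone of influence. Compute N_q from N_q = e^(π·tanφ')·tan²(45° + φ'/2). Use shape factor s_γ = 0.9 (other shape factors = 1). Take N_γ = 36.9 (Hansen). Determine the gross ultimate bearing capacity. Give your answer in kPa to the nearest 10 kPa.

tan35.5° = 0.7133, so N_q = e^(π×0.7133)·tan²(62.75°) = 9.402 × 3.77 = 35.44.
q = γ·D_f = 18.4 × 2.2 = 40.48 kPa.
q·N_q = 40.48 × 35.443 = 1434.7 kPa
0.5·γ·B·N_γ·s_γ = 0.5 × 18.4 × 2.9 × 36.9 × 0.9 = 886.04 kPa
q_ult = 1434.7 + 886.04 = 2320.8 kPa.

q_ult ≈ 2320 kPa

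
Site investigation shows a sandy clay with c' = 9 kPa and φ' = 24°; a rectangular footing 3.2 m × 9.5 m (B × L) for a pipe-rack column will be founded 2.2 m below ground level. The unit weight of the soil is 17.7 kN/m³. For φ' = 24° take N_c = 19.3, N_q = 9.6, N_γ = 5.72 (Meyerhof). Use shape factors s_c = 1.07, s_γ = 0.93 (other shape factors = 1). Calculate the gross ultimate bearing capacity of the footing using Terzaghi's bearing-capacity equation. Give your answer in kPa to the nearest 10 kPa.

q = γ·D_f = 17.7 × 2.2 = 38.94 kPa.
c·N_c·s_c = 9 × 19.3 × 1.07 = 185.86 kPa
q·N_q = 38.94 × 9.6 = 373.82 kPa
0.5·γ·B·N_γ·s_γ = 0.5 × 17.7 × 3.2 × 5.72 × 0.93 = 150.65 kPa
q_ult = 185.86 + 373.82 + 150.65 = 710.33 kPa.

q_ult ≈ 710 kPa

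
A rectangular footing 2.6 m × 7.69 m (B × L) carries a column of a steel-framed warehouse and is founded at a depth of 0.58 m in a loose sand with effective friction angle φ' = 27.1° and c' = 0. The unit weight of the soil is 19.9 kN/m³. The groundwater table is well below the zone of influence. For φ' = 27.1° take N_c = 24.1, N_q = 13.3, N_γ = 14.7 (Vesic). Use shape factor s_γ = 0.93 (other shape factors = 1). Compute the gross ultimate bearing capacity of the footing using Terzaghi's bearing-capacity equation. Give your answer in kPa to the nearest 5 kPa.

Effective surcharge at the founding depth q = γ·D_f = 19.9 × 0.58 = 11.542 kPa.
q_ult = q·N_q + 0.5·γ·B·N_γ·s_γ
     = 11.542 × 13.3 + 0.5 × 19.9 × 2.6 × 14.7 × 0.93
     = 153.51 + 353.67 = 507.18 kPa.

q_ult ≈ 505 kPa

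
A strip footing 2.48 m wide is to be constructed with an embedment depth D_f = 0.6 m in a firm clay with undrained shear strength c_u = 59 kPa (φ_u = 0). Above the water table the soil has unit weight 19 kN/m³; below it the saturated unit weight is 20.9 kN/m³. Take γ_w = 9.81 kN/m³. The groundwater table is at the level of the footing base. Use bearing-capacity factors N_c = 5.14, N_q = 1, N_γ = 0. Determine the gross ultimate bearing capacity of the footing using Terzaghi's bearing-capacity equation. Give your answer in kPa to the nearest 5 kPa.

Overburden at base level: q = 19 × 0.6 = 11.4 kPa.
Cohesion term c·N_c = 59 × 5.14 = 303.26 kPa; surcharge term q·N_q = 11.4 × 1 = 11.4 kPa.
q_ult = 303.26 + 11.4 = 314.66 kPa.

q_ult ≈ 315 kPa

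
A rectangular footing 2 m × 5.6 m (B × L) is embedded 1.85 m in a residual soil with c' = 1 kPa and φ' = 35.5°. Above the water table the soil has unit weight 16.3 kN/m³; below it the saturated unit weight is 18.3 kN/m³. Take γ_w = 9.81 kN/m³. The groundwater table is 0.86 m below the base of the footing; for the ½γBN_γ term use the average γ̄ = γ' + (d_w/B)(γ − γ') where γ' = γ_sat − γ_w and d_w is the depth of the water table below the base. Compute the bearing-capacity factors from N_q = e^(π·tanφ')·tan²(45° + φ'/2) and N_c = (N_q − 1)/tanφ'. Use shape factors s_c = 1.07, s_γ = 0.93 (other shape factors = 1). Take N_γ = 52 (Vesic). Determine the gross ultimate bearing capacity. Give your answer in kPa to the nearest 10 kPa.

tan35.5° = 0.7133, so N_q = e^(π×0.7133)·tan²(62.75°) = 9.402 × 3.77 = 35.44.
N_c = (35.44 − 1)/tan35.5° = 48.29.
Effective surcharge at the founding depth q = γ·D_f = 16.3 × 1.85 = 30.155 kPa.
With d_w = 0.86 m < B, γ̄ = 8.49 + (0.86/2) × (16.3 − 8.49) = 11.848 kN/m³.
q_ult = c·N_c·s_c + q·N_q + 0.5·γ·B·N_γ·s_γ
     = 1 × 48.287 × 1.07 + 30.155 × 35.443 + 0.5 × 11.848 × 2 × 52 × 0.93
     = 51.667 + 1068.8 + 572.98 = 1693.4 kPa.

q_ult ≈ 1690 kPa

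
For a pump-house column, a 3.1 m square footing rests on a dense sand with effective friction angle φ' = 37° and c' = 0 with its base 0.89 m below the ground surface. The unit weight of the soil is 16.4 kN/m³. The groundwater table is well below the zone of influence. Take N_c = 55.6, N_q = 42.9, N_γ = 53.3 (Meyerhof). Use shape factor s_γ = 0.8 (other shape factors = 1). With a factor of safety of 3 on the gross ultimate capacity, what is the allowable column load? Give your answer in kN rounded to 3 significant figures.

P_all ≈ 5480 kN

q = γ·D_f = 16.4 × 0.89 = 14.596 kPa.
q·N_q = 14.596 × 42.9 = 626.17 kPa
0.5·γ·B·N_γ·s_γ = 0.5 × 16.4 × 3.1 × 53.3 × 0.8 = 1083.9 kPa
q_ult = 626.17 + 1083.9 = 1710.1 kPa.
Gross allowable pressure q_all = 1710.1 / 3 = 570.03 kPa.
Footing area = 9.61 m², so allowable column load = 570.03 × 9.61 = 5477.9 kN.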